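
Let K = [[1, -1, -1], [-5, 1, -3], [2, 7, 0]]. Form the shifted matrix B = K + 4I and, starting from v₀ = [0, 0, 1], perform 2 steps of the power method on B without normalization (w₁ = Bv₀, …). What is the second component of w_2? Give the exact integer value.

B = K + 4I has rows (5, -1, -1); (-5, 5, -3); (2, 7, 4)
w1 = Bv₀ = (5·0 + (-1)·0 + (-1)·1; (-5)·0 + 5·0 + (-3)·1; 2·0 + 7·0 + 4·1) = (-1, -3, 4)
w2 = Bw1 = (5·(-1) + (-1)·(-3) + (-1)·4; (-5)·(-1) + 5·(-3) + (-3)·4; 2·(-1) + 7·(-3) + 4·4) = (-6, -22, -7)
Requested component of w2: -22

-22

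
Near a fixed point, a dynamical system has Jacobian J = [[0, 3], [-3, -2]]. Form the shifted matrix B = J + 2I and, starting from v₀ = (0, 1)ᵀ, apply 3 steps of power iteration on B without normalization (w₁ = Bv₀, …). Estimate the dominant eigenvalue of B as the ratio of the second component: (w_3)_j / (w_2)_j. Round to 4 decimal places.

2.0000

B = J + 2I has rows (2, 3); (-3, 0)
w1 = Bv₀ = (2·0 + 3·1; (-3)·0 + 0·1) = (3, 0)
w2 = Bw1 = (2·3 + 3·0; (-3)·3 + 0·0) = (6, -9)
w3 = Bw2 = (-15, -18)
Ratio: -18/-9 = 2.0000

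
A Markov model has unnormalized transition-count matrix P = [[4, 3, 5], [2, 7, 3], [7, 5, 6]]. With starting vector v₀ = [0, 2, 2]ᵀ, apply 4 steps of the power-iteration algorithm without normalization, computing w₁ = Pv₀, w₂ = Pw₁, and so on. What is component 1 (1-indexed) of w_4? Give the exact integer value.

47438

w1 = Pv₀ = (4·0 + 3·2 + 5·2; 2·0 + 7·2 + 3·2; 7·0 + 5·2 + 6·2) = (16, 20, 22)
w2 = Pw1 = (4·16 + 3·20 + 5·22; 2·16 + 7·20 + 3·22; 7·16 + 5·20 + 6·22) = (234, 238, 344)
w3 = Pw2 = (3370, 3166, 4892)
w4 = Pw3 = (47438, 43578, 68772)
The requested component of w4 is 47438.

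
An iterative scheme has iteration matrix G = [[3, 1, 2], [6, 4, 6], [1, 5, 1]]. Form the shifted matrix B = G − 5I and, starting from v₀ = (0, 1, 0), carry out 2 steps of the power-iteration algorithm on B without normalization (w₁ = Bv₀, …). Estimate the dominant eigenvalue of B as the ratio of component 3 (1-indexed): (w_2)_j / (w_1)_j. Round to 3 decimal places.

B = G − 5I has rows (-2, 1, 2); (6, -1, 6); (1, 5, -4)
w1 = Bv₀ = ((-2)·0 + 1·1 + 2·0; 6·0 + (-1)·1 + 6·0; 1·0 + 5·1 + (-4)·0) = (1, -1, 5)
w2 = Bw1 = ((-2)·1 + 1·(-1) + 2·5; 6·1 + (-1)·(-1) + 6·5; 1·1 + 5·(-1) + (-4)·5) = (7, 37, -24)
Ratio: -24/5 = -4.800

-4.800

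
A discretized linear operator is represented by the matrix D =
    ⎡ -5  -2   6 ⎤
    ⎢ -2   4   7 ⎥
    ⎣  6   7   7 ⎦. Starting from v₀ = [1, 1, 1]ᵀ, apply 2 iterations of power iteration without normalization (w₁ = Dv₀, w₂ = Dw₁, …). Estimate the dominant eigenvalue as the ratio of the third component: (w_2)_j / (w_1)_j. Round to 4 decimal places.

w1 = Dv₀ = (-1, 9, 20)
w2 = Dw1 = (107, 178, 197)
Ratio at component: 197 / 20 = 9.8500

9.8500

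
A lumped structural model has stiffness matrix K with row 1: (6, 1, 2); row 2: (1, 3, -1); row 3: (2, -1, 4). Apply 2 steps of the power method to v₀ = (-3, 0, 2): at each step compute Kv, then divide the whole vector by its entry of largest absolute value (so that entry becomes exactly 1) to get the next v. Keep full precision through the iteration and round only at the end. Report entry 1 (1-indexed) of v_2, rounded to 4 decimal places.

1.0000

Kv0 = (-14.00000, -5.00000, 2.00000); divide by -14.00000 → v1 = (1.00000, 0.35714, -0.14286)
Kv1 = (6.07143, 2.21429, 1.07143); divide by 6.07143 → v2 = (1.00000, 0.36471, 0.17647)
Requested entry of v2: -85/-85 = 1.0000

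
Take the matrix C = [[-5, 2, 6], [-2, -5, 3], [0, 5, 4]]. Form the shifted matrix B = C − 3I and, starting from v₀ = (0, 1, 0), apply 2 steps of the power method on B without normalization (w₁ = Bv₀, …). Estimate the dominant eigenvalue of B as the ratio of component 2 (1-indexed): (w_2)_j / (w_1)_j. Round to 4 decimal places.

μ ≈ -9.3750

B = C − 3I has rows (-8, 2, 6); (-2, -8, 3); (0, 5, 1)
w1 = Bv₀ = ((-8)·0 + 2·1 + 6·0; (-2)·0 + (-8)·1 + 3·0; 0·0 + 5·1 + 1·0) = (2, -8, 5)
w2 = Bw1 = ((-8)·2 + 2·(-8) + 6·5; (-2)·2 + (-8)·(-8) + 3·5; 0·2 + 5·(-8) + 1·5) = (-2, 75, -35)
Ratio: 75/-8 = -9.3750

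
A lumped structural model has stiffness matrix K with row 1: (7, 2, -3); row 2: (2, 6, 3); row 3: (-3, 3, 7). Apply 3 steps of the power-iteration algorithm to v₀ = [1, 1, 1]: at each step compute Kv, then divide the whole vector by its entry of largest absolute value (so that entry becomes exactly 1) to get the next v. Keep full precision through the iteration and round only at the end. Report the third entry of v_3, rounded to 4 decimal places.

0.7064

Kv0 = (6.00000, 11.00000, 7.00000); divide by 11.00000 → v1 = (0.54545, 1.00000, 0.63636)
Kv1 = (3.90909, 9.00000, 5.81818); divide by 9.00000 → v2 = (0.43434, 1.00000, 0.64646)
Kv2 = (3.10101, 8.80808, 6.22222); divide by 8.80808 → v3 = (0.35206, 1.00000, 0.70642)
Requested entry of v3: 616/872 = 0.7064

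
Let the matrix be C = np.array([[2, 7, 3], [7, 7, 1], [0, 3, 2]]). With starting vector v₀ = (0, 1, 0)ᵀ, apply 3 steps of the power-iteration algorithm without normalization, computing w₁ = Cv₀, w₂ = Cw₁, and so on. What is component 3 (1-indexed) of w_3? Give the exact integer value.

w1 = Cv₀ = (7, 7, 3)
w2 = Cw1 = (72, 101, 27)
w3 = Cw2 = (932, 1238, 357)
The requested component of w3 is 357.

357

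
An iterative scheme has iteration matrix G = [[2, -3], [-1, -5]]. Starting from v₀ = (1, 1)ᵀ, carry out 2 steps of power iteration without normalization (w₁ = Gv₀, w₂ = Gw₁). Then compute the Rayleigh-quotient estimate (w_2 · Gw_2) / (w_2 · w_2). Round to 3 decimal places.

λ ≈ -5.158

w1 = Gv₀ = (-1, -6)
w2 = Gw1 = (16, 31)
Gw2 = (-61, -171)
w2·Gw2 = 16·(-61) + 31·(-171) = -6277; w2·w2 = 16·16 + 31·31 = 1217
λ ≈ -6277/1217 = -5.158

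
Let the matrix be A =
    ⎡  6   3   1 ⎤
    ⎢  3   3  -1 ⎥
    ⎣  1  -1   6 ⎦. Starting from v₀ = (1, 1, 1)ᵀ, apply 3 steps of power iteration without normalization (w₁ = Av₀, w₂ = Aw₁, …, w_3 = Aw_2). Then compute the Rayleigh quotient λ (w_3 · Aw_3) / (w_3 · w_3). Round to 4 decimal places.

λ ≈ 7.8593

w1 = Av₀ = (6·1 + 3·1 + 1·1; 3·1 + 3·1 + (-1)·1; 1·1 + (-1)·1 + 6·1) = (10, 5, 6)
w2 = Aw1 = (6·10 + 3·5 + 1·6; 3·10 + 3·5 + (-1)·6; 1·10 + (-1)·5 + 6·6) = (81, 39, 41)
w3 = Aw2 = (644, 319, 288)
Aw3 = (5109, 2601, 2053)
w3·Aw3 = 644·5109 + 319·2601 + 288·2053 = 4711179; w3·w3 = 644·644 + 319·319 + 288·288 = 599441
λ ≈ 4711179/599441 = 7.8593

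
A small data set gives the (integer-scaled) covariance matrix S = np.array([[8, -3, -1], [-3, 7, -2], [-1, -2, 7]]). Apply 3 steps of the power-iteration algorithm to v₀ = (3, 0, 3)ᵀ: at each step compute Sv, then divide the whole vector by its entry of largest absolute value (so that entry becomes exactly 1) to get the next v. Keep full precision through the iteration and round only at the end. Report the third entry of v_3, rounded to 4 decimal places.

Sv0 = (21.00000, -15.00000, 18.00000); divide by 21.00000 → v1 = (1.00000, -0.71429, 0.85714)
Sv1 = (9.28571, -9.71429, 6.42857); divide by -9.71429 → v2 = (-0.95588, 1.00000, -0.66176)
Sv2 = (-9.98529, 11.19118, -5.67647); divide by 11.19118 → v3 = (-0.89225, 1.00000, -0.50723)
Requested entry of v3: 1158/-2283 = -0.5072

-0.5072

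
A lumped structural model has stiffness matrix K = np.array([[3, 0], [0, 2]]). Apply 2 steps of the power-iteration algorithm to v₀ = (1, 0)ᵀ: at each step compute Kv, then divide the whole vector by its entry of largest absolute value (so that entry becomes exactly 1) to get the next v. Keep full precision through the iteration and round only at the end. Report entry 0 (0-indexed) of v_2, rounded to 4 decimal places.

1.0000

Kv0 = (3.00000, 0.00000); divide by 3.00000 → v1 = (1.00000, 0.00000)
Kv1 = (3.00000, 0.00000); divide by 3.00000 → v2 = (1.00000, 0.00000)
Requested entry of v2: 9/9 = 1.0000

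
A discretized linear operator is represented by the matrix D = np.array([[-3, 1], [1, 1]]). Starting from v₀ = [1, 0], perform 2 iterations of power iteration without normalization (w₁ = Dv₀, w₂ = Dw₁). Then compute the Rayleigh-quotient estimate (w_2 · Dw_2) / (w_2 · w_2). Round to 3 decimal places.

λ ≈ -3.231

w1 = Dv₀ = (-3, 1)
w2 = Dw1 = (10, -2)
Dw2 = (-32, 8)
w2·Dw2 = 10·(-32) + (-2)·8 = -336; w2·w2 = 10·10 + (-2)·(-2) = 104
λ ≈ -336/104 = -3.231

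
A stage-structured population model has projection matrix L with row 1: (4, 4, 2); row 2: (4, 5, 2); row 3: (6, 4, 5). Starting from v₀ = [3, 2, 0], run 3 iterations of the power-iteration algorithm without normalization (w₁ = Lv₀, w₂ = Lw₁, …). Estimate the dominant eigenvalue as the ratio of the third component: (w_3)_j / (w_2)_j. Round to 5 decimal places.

w1 = Lv₀ = (4·3 + 4·2 + 2·0; 4·3 + 5·2 + 2·0; 6·3 + 4·2 + 5·0) = (20, 22, 26)
w2 = Lw1 = (4·20 + 4·22 + 2·26; 4·20 + 5·22 + 2·26; 6·20 + 4·22 + 5·26) = (220, 242, 338)
w3 = Lw2 = (2524, 2766, 3978)
Ratio at component: 3978 / 338 = 11.76923

λ ≈ 11.76923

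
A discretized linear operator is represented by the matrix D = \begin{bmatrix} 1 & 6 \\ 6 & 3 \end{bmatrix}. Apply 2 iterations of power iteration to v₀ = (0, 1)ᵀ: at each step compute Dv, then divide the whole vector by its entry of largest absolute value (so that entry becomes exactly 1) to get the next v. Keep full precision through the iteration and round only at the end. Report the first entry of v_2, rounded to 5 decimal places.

Dv0 = (6.000000, 3.000000); divide by 6.000000 → v1 = (1.000000, 0.500000)
Dv1 = (4.000000, 7.500000); divide by 7.500000 → v2 = (0.533333, 1.000000)
Requested entry of v2: 24/45 = 0.53333

0.53333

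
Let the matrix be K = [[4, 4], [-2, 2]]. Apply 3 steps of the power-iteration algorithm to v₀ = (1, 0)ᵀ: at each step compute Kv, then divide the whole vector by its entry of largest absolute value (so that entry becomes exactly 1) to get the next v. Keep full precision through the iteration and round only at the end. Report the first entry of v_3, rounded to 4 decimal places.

0.4000

Kv0 = (4.00000, -2.00000); divide by 4.00000 → v1 = (1.00000, -0.50000)
Kv1 = (2.00000, -3.00000); divide by -3.00000 → v2 = (-0.66667, 1.00000)
Kv2 = (1.33333, 3.33333); divide by 3.33333 → v3 = (0.40000, 1.00000)
Requested entry of v3: -16/-40 = 0.4000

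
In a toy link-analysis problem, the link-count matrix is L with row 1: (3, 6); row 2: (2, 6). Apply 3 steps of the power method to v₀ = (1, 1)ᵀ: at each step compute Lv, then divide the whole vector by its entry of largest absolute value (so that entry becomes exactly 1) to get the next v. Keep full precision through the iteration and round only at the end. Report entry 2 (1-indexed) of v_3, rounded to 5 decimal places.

0.87923

Lv0 = (9.000000, 8.000000); divide by 9.000000 → v1 = (1.000000, 0.888889)
Lv1 = (8.333333, 7.333333); divide by 8.333333 → v2 = (1.000000, 0.880000)
Lv2 = (8.280000, 7.280000); divide by 8.280000 → v3 = (1.000000, 0.879227)
Requested entry of v3: 546/621 = 0.87923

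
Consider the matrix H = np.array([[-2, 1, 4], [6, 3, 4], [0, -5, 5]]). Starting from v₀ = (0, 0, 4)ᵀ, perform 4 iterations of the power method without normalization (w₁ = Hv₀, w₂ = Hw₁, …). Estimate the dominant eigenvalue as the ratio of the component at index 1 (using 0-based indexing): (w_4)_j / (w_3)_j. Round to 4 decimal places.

0.3380

w1 = Hv₀ = (16, 16, 20)
w2 = Hw1 = (64, 224, 20)
w3 = Hw2 = (176, 1136, -1020)
w4 = Hw3 = (-3296, 384, -10780)
Ratio at component: 384 / 1136 = 0.3380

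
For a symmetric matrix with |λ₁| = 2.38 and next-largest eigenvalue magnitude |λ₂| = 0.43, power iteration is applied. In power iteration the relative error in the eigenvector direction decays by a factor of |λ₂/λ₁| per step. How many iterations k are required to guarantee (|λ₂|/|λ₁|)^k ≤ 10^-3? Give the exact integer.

|λ₂/λ₁| = 0.43/2.38 = 0.18067
Need k ≥ ln(10^-3) / ln(0.18067) = -6.9078 / -1.7111 ≈ 4.037
Smallest integer k satisfying the bound: 5

5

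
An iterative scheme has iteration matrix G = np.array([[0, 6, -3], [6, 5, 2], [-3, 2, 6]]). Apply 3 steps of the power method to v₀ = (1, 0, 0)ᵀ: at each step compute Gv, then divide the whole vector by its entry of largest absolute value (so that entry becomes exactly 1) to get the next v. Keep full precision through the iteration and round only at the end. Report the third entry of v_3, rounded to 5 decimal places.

-0.32540

Gv0 = (0.000000, 6.000000, -3.000000); divide by 6.000000 → v1 = (0.000000, 1.000000, -0.500000)
Gv1 = (7.500000, 4.000000, -1.000000); divide by 7.500000 → v2 = (1.000000, 0.533333, -0.133333)
Gv2 = (3.600000, 8.400000, -2.733333); divide by 8.400000 → v3 = (0.428571, 1.000000, -0.325397)
Requested entry of v3: -123/378 = -0.32540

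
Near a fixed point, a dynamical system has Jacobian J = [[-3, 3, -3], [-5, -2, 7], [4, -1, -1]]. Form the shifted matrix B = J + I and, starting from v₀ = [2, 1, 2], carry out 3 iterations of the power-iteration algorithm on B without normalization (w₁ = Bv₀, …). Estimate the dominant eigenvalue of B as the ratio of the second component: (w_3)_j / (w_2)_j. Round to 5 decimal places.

B = J + I has rows (-2, 3, -3); (-5, -1, 7); (4, -1, 0)
w1 = Bv₀ = ((-2)·2 + 3·1 + (-3)·2; (-5)·2 + (-1)·1 + 7·2; 4·2 + (-1)·1 + 0·2) = (-7, 3, 7)
w2 = Bw1 = ((-2)·(-7) + 3·3 + (-3)·7; (-5)·(-7) + (-1)·3 + 7·7; 4·(-7) + (-1)·3 + 0·7) = (2, 81, -31)
w3 = Bw2 = (332, -308, -73)
Ratio: -308/81 = -3.80247

μ ≈ -3.80247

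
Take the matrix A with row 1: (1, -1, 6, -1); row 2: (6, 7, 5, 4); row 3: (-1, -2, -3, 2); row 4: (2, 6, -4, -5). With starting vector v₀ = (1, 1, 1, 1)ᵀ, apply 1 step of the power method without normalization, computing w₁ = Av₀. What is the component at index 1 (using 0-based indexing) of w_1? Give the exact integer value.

w1 = Av₀ = (5, 22, -4, -1)
The requested component of w1 is 22.

22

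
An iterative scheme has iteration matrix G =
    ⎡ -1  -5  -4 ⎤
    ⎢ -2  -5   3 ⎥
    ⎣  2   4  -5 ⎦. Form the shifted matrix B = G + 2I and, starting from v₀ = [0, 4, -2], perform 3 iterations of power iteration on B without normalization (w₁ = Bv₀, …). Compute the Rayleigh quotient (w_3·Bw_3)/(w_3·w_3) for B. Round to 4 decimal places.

B = G + 2I has rows (1, -5, -4); (-2, -3, 3); (2, 4, -3)
w1 = Bv₀ = (1·0 + (-5)·4 + (-4)·(-2); (-2)·0 + (-3)·4 + 3·(-2); 2·0 + 4·4 + (-3)·(-2)) = (-12, -18, 22)
w2 = Bw1 = (1·(-12) + (-5)·(-18) + (-4)·22; (-2)·(-12) + (-3)·(-18) + 3·22; 2·(-12) + 4·(-18) + (-3)·22) = (-10, 144, -162)
w3 = Bw2 = (-82, -898, 1042)
Bw3 = (240, 5984, -6882)
w3·Bw3 = -12564356; w3·w3 = 1898892; μ ≈ -12564356/1898892 = -6.6167

μ ≈ -6.6167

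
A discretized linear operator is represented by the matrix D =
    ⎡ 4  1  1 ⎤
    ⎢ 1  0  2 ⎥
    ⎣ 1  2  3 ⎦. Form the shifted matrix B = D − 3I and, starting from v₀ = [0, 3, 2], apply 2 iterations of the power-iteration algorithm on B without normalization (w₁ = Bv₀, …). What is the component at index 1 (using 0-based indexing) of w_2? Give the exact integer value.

B = D − 3I has rows (1, 1, 1); (1, -3, 2); (1, 2, 0)
w1 = Bv₀ = (1·0 + 1·3 + 1·2; 1·0 + (-3)·3 + 2·2; 1·0 + 2·3 + 0·2) = (5, -5, 6)
w2 = Bw1 = (1·5 + 1·(-5) + 1·6; 1·5 + (-3)·(-5) + 2·6; 1·5 + 2·(-5) + 0·6) = (6, 32, -5)
Requested component of w2: 32

32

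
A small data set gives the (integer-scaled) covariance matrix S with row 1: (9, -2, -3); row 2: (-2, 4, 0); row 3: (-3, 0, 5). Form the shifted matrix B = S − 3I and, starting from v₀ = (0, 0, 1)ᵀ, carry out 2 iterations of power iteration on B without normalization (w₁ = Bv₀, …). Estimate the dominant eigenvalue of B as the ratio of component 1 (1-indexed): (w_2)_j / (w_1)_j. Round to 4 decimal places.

8.0000

B = S − 3I has rows (6, -2, -3); (-2, 1, 0); (-3, 0, 2)
w1 = Bv₀ = (6·0 + (-2)·0 + (-3)·1; (-2)·0 + 1·0 + 0·1; (-3)·0 + 0·0 + 2·1) = (-3, 0, 2)
w2 = Bw1 = (6·(-3) + (-2)·0 + (-3)·2; (-2)·(-3) + 1·0 + 0·2; (-3)·(-3) + 0·0 + 2·2) = (-24, 6, 13)
Ratio: -24/-3 = 8.0000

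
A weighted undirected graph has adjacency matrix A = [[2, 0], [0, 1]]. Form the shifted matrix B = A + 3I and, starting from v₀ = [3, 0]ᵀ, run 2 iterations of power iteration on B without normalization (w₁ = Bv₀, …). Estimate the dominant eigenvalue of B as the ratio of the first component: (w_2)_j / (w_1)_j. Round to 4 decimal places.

B = A + 3I has rows (5, 0); (0, 4)
w1 = Bv₀ = (5·3 + 0·0; 0·3 + 4·0) = (15, 0)
w2 = Bw1 = (5·15 + 0·0; 0·15 + 4·0) = (75, 0)
Ratio: 75/15 = 5.0000

μ ≈ 5.0000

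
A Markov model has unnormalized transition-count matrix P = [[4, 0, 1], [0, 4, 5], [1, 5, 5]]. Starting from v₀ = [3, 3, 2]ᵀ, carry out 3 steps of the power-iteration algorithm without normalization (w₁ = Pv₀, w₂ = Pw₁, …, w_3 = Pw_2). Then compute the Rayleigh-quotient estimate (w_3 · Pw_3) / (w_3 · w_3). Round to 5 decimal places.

w1 = Pv₀ = (14, 22, 28)
w2 = Pw1 = (84, 228, 264)
w3 = Pw2 = (600, 2232, 2544)
Pw3 = (4944, 21648, 24480)
w3·Pw3 = 600·4944 + 2232·21648 + 2544·24480 = 113561856; w3·w3 = 600·600 + 2232·2232 + 2544·2544 = 11813760
λ ≈ 113561856/11813760 = 9.61268

λ ≈ 9.61268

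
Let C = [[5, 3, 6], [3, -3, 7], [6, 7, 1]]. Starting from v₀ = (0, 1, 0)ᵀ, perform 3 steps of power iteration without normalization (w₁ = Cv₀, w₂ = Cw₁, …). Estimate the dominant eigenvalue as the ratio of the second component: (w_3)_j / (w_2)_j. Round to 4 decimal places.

w1 = Cv₀ = (3, -3, 7)
w2 = Cw1 = (48, 67, 4)
w3 = Cw2 = (465, -29, 761)
Ratio at component: -29 / 67 = -0.4328

-0.4328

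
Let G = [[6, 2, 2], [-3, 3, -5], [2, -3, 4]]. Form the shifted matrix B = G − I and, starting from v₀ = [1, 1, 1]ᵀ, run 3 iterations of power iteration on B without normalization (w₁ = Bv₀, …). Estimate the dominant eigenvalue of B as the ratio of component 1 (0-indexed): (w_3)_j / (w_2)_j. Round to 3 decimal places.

8.551

B = G − I has rows (5, 2, 2); (-3, 2, -5); (2, -3, 3)
w1 = Bv₀ = (9, -6, 2)
w2 = Bw1 = (37, -49, 42)
w3 = Bw2 = (171, -419, 347)
Ratio: -419/-49 = 8.551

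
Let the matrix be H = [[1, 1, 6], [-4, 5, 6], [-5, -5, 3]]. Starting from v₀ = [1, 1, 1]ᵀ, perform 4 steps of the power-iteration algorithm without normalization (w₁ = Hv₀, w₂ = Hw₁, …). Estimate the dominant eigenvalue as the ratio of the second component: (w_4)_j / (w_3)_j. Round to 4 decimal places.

w1 = Hv₀ = (1·1 + 1·1 + 6·1; (-4)·1 + 5·1 + 6·1; (-5)·1 + (-5)·1 + 3·1) = (8, 7, -7)
w2 = Hw1 = (1·8 + 1·7 + 6·(-7); (-4)·8 + 5·7 + 6·(-7); (-5)·8 + (-5)·7 + 3·(-7)) = (-27, -39, -96)
w3 = Hw2 = (-642, -663, 42)
w4 = Hw3 = (-1053, -495, 6651)
Ratio at component: -495 / -663 = 0.7466

λ ≈ 0.7466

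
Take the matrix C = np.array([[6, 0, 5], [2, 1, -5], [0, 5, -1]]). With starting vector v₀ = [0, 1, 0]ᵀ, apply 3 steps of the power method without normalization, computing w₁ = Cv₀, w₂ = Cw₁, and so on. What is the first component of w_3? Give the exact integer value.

w1 = Cv₀ = (6·0 + 0·1 + 5·0; 2·0 + 1·1 + (-5)·0; 0·0 + 5·1 + (-1)·0) = (0, 1, 5)
w2 = Cw1 = (6·0 + 0·1 + 5·5; 2·0 + 1·1 + (-5)·5; 0·0 + 5·1 + (-1)·5) = (25, -24, 0)
w3 = Cw2 = (150, 26, -120)
The requested component of w3 is 150.

150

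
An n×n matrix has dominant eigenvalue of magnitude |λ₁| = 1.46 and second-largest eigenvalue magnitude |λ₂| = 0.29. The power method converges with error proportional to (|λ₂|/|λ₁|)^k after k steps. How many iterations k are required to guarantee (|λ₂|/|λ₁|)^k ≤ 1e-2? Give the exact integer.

|λ₂/λ₁| = 0.29/1.46 = 0.19863
Need k ≥ ln(1e-2) / ln(0.19863) = -4.6052 / -1.6163 ≈ 2.849
Smallest integer k satisfying the bound: 3

3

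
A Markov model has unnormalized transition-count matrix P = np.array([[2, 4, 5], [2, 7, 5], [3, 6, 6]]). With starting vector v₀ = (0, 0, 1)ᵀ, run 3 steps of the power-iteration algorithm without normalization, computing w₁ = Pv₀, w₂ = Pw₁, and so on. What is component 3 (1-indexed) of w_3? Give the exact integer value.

1116

w1 = Pv₀ = (2·0 + 4·0 + 5·1; 2·0 + 7·0 + 5·1; 3·0 + 6·0 + 6·1) = (5, 5, 6)
w2 = Pw1 = (2·5 + 4·5 + 5·6; 2·5 + 7·5 + 5·6; 3·5 + 6·5 + 6·6) = (60, 75, 81)
w3 = Pw2 = (825, 1050, 1116)
The requested component of w3 is 1116.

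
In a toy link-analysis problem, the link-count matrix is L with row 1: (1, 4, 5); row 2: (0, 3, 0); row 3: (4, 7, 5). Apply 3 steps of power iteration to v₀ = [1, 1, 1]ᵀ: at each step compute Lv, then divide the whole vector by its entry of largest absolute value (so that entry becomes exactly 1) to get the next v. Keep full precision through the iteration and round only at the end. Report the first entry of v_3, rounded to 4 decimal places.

Lv0 = (10.00000, 3.00000, 16.00000); divide by 16.00000 → v1 = (0.62500, 0.18750, 1.00000)
Lv1 = (6.37500, 0.56250, 8.81250); divide by 8.81250 → v2 = (0.72340, 0.06383, 1.00000)
Lv2 = (5.97872, 0.19149, 8.34043); divide by 8.34043 → v3 = (0.71684, 0.02296, 1.00000)
Requested entry of v3: 843/1176 = 0.7168

0.7168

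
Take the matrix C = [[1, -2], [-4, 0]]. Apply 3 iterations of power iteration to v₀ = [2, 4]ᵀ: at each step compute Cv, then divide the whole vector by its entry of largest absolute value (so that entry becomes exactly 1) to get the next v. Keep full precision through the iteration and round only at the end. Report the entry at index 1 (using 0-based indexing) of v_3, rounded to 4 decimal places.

1.0000

Cv0 = (-6.00000, -8.00000); divide by -8.00000 → v1 = (0.75000, 1.00000)
Cv1 = (-1.25000, -3.00000); divide by -3.00000 → v2 = (0.41667, 1.00000)
Cv2 = (-1.58333, -1.66667); divide by -1.66667 → v3 = (0.95000, 1.00000)
Requested entry of v3: -40/-40 = 1.0000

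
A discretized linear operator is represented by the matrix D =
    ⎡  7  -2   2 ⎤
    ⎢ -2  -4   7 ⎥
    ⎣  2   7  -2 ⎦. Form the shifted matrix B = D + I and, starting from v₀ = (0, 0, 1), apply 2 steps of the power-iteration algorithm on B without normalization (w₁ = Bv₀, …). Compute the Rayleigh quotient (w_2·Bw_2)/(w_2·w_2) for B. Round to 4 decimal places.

B = D + I has rows (8, -2, 2); (-2, -3, 7); (2, 7, -1)
w1 = Bv₀ = (8·0 + (-2)·0 + 2·1; (-2)·0 + (-3)·0 + 7·1; 2·0 + 7·0 + (-1)·1) = (2, 7, -1)
w2 = Bw1 = (8·2 + (-2)·7 + 2·(-1); (-2)·2 + (-3)·7 + 7·(-1); 2·2 + 7·7 + (-1)·(-1)) = (0, -32, 54)
Bw2 = (172, 474, -278)
w2·Bw2 = -30180; w2·w2 = 3940; μ ≈ -30180/3940 = -7.6599

-7.6599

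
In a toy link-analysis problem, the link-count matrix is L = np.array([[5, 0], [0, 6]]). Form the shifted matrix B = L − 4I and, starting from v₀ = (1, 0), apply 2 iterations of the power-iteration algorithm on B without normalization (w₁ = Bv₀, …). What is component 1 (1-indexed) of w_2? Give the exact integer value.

1

B = L − 4I has rows (1, 0); (0, 2)
w1 = Bv₀ = (1·1 + 0·0; 0·1 + 2·0) = (1, 0)
w2 = Bw1 = (1·1 + 0·0; 0·1 + 2·0) = (1, 0)
Requested component of w2: 1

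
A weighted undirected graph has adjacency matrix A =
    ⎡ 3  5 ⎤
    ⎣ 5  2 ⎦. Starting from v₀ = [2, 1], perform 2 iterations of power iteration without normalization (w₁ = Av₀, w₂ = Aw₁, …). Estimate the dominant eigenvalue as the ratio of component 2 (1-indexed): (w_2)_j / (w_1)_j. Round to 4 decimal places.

λ ≈ 6.5833

w1 = Av₀ = (11, 12)
w2 = Aw1 = (93, 79)
Ratio at component: 79 / 12 = 6.5833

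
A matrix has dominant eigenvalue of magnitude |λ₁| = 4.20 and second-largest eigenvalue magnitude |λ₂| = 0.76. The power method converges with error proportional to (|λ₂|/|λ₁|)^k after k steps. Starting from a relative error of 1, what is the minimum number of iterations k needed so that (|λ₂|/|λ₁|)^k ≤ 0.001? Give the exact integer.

5

|λ₂/λ₁| = 0.76/4.20 = 0.18095
Need k ≥ ln(0.001) / ln(0.18095) = -6.9078 / -1.7095 ≈ 4.041
Smallest integer k satisfying the bound: 5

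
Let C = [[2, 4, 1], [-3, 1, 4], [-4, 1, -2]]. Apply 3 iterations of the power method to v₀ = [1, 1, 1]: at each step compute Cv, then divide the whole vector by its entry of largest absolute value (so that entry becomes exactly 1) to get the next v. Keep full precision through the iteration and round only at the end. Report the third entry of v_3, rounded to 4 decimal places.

0.4870

Cv0 = (7.00000, 2.00000, -5.00000); divide by 7.00000 → v1 = (1.00000, 0.28571, -0.71429)
Cv1 = (2.42857, -5.57143, -2.28571); divide by -5.57143 → v2 = (-0.43590, 1.00000, 0.41026)
Cv2 = (3.53846, 3.94872, 1.92308); divide by 3.94872 → v3 = (0.89610, 1.00000, 0.48701)
Requested entry of v3: -75/-154 = 0.4870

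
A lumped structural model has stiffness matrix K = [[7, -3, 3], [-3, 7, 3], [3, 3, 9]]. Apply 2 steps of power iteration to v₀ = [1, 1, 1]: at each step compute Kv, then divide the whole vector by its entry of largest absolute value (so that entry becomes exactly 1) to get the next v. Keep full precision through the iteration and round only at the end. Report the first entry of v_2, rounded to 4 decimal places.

Kv0 = (7.00000, 7.00000, 15.00000); divide by 15.00000 → v1 = (0.46667, 0.46667, 1.00000)
Kv1 = (4.86667, 4.86667, 11.80000); divide by 11.80000 → v2 = (0.41243, 0.41243, 1.00000)
Requested entry of v2: 73/177 = 0.4124

0.4124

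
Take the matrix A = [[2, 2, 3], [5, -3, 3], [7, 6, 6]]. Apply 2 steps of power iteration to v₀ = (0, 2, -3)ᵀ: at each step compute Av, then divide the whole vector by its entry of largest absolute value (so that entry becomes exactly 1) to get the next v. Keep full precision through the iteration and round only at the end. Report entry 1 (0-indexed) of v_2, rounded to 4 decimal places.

Av0 = (-5.00000, -15.00000, -6.00000); divide by -15.00000 → v1 = (0.33333, 1.00000, 0.40000)
Av1 = (3.86667, -0.13333, 10.73333); divide by 10.73333 → v2 = (0.36025, -0.01242, 1.00000)
Requested entry of v2: 2/-161 = -0.0124

-0.0124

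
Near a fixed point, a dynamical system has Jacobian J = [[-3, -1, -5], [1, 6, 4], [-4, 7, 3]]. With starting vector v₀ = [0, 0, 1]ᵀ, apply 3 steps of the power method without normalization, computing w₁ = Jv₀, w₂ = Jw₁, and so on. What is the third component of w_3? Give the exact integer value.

w1 = Jv₀ = (-5, 4, 3)
w2 = Jw1 = (-4, 31, 57)
w3 = Jw2 = (-304, 410, 404)
The requested component of w3 is 404.

404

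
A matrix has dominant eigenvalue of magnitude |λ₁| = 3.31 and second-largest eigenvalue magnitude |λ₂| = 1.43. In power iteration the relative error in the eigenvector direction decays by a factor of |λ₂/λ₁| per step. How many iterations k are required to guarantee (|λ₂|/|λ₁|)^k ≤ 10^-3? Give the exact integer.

9

|λ₂/λ₁| = 1.43/3.31 = 0.43202
Need k ≥ ln(10^-3) / ln(0.43202) = -6.9078 / -0.8393 ≈ 8.231
Smallest integer k satisfying the bound: 9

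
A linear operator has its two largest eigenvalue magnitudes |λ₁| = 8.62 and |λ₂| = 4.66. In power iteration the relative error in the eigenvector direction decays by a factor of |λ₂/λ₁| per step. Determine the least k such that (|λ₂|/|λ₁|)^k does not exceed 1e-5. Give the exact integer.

|λ₂/λ₁| = 4.66/8.62 = 0.54060
Need k ≥ ln(1e-5) / ln(0.54060) = -11.5129 / -0.6151 ≈ 18.718
Smallest integer k satisfying the bound: 19

19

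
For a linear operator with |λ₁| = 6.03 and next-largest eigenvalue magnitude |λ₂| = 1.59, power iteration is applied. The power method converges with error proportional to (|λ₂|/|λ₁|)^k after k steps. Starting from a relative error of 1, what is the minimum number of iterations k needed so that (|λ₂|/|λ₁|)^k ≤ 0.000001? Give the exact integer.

|λ₂/λ₁| = 1.59/6.03 = 0.26368
Need k ≥ ln(0.000001) / ln(0.26368) = -13.8155 / -1.3330 ≈ 10.364
Smallest integer k satisfying the bound: 11

11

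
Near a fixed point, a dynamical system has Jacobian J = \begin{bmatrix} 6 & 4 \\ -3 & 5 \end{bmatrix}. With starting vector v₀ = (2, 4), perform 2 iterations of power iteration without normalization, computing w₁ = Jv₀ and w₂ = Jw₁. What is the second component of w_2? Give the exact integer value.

-14

w1 = Jv₀ = (28, 14)
w2 = Jw1 = (224, -14)
The requested component of w2 is -14.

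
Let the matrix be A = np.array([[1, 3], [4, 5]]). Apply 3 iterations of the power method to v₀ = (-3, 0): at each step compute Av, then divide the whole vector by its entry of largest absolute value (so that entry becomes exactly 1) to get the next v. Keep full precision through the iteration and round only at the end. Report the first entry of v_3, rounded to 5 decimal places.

Av0 = (-3.000000, -12.000000); divide by -12.000000 → v1 = (0.250000, 1.000000)
Av1 = (3.250000, 6.000000); divide by 6.000000 → v2 = (0.541667, 1.000000)
Av2 = (3.541667, 7.166667); divide by 7.166667 → v3 = (0.494186, 1.000000)
Requested entry of v3: -255/-516 = 0.49419

0.49419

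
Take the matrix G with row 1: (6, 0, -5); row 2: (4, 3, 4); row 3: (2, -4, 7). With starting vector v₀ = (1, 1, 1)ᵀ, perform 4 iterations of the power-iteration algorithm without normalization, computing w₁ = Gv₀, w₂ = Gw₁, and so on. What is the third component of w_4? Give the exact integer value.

w1 = Gv₀ = (6·1 + 0·1 + (-5)·1; 4·1 + 3·1 + 4·1; 2·1 + (-4)·1 + 7·1) = (1, 11, 5)
w2 = Gw1 = (6·1 + 0·11 + (-5)·5; 4·1 + 3·11 + 4·5; 2·1 + (-4)·11 + 7·5) = (-19, 57, -7)
w3 = Gw2 = (-79, 67, -315)
w4 = Gw3 = (1101, -1375, -2631)
The requested component of w4 is -2631.

-2631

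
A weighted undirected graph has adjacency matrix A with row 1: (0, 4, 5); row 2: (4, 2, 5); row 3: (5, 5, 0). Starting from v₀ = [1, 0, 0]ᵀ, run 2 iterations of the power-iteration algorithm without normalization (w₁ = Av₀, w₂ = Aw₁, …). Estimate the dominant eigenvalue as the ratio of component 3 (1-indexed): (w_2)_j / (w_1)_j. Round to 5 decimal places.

w1 = Av₀ = (0·1 + 4·0 + 5·0; 4·1 + 2·0 + 5·0; 5·1 + 5·0 + 0·0) = (0, 4, 5)
w2 = Aw1 = (0·0 + 4·4 + 5·5; 4·0 + 2·4 + 5·5; 5·0 + 5·4 + 0·5) = (41, 33, 20)
Ratio at component: 20 / 5 = 4.00000

4.00000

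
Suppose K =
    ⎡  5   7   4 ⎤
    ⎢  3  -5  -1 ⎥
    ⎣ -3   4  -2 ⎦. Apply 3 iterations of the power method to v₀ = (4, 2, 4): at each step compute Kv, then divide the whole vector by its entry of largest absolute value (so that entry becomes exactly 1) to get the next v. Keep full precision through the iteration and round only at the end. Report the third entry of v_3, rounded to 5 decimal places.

0.24378

Kv0 = (50.000000, -2.000000, -12.000000); divide by 50.000000 → v1 = (1.000000, -0.040000, -0.240000)
Kv1 = (3.760000, 3.440000, -2.680000); divide by 3.760000 → v2 = (1.000000, 0.914894, -0.712766)
Kv2 = (8.553191, -0.861702, 2.085106); divide by 8.553191 → v3 = (1.000000, -0.100746, 0.243781)
Requested entry of v3: 392/1608 = 0.24378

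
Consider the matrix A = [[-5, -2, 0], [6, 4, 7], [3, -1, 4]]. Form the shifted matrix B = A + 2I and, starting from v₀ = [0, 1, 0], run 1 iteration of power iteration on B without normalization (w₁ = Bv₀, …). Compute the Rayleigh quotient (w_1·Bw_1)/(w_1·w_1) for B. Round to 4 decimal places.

3.2195

B = A + 2I has rows (-3, -2, 0); (6, 6, 7); (3, -1, 6)
w1 = Bv₀ = ((-3)·0 + (-2)·1 + 0·0; 6·0 + 6·1 + 7·0; 3·0 + (-1)·1 + 6·0) = (-2, 6, -1)
Bw1 = (-6, 17, -18)
w1·Bw1 = 132; w1·w1 = 41; μ ≈ 132/41 = 3.2195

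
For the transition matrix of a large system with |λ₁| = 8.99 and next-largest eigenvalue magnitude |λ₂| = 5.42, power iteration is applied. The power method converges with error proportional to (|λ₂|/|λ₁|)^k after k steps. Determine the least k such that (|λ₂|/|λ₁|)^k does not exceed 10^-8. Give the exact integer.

|λ₂/λ₁| = 5.42/8.99 = 0.60289
Need k ≥ ln(10^-8) / ln(0.60289) = -18.4207 / -0.5060 ≈ 36.403
Smallest integer k satisfying the bound: 37

37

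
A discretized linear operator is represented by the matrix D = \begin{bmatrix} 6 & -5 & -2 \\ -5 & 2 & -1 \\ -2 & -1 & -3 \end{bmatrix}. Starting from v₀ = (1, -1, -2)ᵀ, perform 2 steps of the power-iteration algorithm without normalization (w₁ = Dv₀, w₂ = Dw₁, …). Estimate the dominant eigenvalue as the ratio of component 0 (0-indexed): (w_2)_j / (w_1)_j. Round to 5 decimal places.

w1 = Dv₀ = (6·1 + (-5)·(-1) + (-2)·(-2); (-5)·1 + 2·(-1) + (-1)·(-2); (-2)·1 + (-1)·(-1) + (-3)·(-2)) = (15, -5, 5)
w2 = Dw1 = (6·15 + (-5)·(-5) + (-2)·5; (-5)·15 + 2·(-5) + (-1)·5; (-2)·15 + (-1)·(-5) + (-3)·5) = (105, -90, -40)
Ratio at component: 105 / 15 = 7.00000

7.00000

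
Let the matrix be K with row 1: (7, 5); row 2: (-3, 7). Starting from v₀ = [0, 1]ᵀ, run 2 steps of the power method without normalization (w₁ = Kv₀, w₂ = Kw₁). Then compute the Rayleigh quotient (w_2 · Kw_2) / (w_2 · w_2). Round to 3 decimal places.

w1 = Kv₀ = (5, 7)
w2 = Kw1 = (70, 34)
Kw2 = (660, 28)
w2·Kw2 = 70·660 + 34·28 = 47152; w2·w2 = 70·70 + 34·34 = 6056
λ ≈ 47152/6056 = 7.786

λ ≈ 7.786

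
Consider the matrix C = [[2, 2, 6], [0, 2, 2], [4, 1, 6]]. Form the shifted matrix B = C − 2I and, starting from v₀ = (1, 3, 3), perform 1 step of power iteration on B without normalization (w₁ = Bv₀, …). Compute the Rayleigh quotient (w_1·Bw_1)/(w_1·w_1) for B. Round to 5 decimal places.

6.81809

B = C − 2I has rows (0, 2, 6); (0, 0, 2); (4, 1, 4)
w1 = Bv₀ = (0·1 + 2·3 + 6·3; 0·1 + 0·3 + 2·3; 4·1 + 1·3 + 4·3) = (24, 6, 19)
Bw1 = (126, 38, 178)
w1·Bw1 = 6634; w1·w1 = 973; μ ≈ 6634/973 = 6.81809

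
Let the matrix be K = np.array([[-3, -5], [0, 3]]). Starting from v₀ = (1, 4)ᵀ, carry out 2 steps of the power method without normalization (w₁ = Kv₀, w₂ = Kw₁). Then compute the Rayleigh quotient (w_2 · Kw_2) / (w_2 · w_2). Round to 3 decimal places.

1.471

w1 = Kv₀ = ((-3)·1 + (-5)·4; 0·1 + 3·4) = (-23, 12)
w2 = Kw1 = ((-3)·(-23) + (-5)·12; 0·(-23) + 3·12) = (9, 36)
Kw2 = (-207, 108)
w2·Kw2 = 9·(-207) + 36·108 = 2025; w2·w2 = 9·9 + 36·36 = 1377
λ ≈ 2025/1377 = 1.471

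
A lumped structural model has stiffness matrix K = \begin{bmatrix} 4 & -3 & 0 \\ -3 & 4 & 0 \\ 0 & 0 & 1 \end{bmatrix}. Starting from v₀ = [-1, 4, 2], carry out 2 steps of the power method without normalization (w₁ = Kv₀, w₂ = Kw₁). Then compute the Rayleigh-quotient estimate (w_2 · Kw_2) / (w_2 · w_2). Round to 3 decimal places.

w1 = Kv₀ = (4·(-1) + (-3)·4 + 0·2; (-3)·(-1) + 4·4 + 0·2; 0·(-1) + 0·4 + 1·2) = (-16, 19, 2)
w2 = Kw1 = (4·(-16) + (-3)·19 + 0·2; (-3)·(-16) + 4·19 + 0·2; 0·(-16) + 0·19 + 1·2) = (-121, 124, 2)
Kw2 = (-856, 859, 2)
w2·Kw2 = (-121)·(-856) + 124·859 + 2·2 = 210096; w2·w2 = (-121)·(-121) + 124·124 + 2·2 = 30021
λ ≈ 210096/30021 = 6.998

6.998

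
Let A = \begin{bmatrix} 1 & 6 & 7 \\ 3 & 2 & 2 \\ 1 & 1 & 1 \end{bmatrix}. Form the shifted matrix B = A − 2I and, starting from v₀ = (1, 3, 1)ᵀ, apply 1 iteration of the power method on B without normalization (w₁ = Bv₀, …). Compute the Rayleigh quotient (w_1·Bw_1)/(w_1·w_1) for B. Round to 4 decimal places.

B = A − 2I has rows (-1, 6, 7); (3, 0, 2); (1, 1, -1)
w1 = Bv₀ = ((-1)·1 + 6·3 + 7·1; 3·1 + 0·3 + 2·1; 1·1 + 1·3 + (-1)·1) = (24, 5, 3)
Bw1 = (27, 78, 26)
w1·Bw1 = 1116; w1·w1 = 610; μ ≈ 1116/610 = 1.8295

1.8295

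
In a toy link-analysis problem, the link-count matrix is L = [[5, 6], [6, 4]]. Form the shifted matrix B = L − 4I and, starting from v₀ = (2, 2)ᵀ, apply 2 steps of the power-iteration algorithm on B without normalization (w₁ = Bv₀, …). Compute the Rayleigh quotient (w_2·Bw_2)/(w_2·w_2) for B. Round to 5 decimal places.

B = L − 4I has rows (1, 6); (6, 0)
w1 = Bv₀ = (1·2 + 6·2; 6·2 + 0·2) = (14, 12)
w2 = Bw1 = (1·14 + 6·12; 6·14 + 0·12) = (86, 84)
Bw2 = (590, 516)
w2·Bw2 = 94084; w2·w2 = 14452; μ ≈ 94084/14452 = 6.51010

μ ≈ 6.51010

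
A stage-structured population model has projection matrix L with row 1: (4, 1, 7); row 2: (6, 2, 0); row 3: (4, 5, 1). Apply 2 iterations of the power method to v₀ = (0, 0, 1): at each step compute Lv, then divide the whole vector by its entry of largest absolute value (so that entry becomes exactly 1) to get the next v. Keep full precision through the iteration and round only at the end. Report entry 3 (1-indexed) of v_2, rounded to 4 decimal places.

0.6905

Lv0 = (7.00000, 0.00000, 1.00000); divide by 7.00000 → v1 = (1.00000, 0.00000, 0.14286)
Lv1 = (5.00000, 6.00000, 4.14286); divide by 6.00000 → v2 = (0.83333, 1.00000, 0.69048)
Requested entry of v2: 29/42 = 0.6905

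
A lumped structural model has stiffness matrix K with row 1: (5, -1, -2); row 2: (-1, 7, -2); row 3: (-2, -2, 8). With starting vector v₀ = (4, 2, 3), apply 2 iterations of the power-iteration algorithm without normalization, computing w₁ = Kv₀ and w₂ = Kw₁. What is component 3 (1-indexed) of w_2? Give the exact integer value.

64

w1 = Kv₀ = (12, 4, 12)
w2 = Kw1 = (32, -8, 64)
The requested component of w2 is 64.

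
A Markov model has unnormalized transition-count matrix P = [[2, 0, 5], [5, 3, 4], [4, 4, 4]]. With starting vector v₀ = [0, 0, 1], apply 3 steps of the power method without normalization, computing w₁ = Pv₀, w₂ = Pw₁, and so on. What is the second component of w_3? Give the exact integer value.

w1 = Pv₀ = (5, 4, 4)
w2 = Pw1 = (30, 53, 52)
w3 = Pw2 = (320, 517, 540)
The requested component of w3 is 517.

517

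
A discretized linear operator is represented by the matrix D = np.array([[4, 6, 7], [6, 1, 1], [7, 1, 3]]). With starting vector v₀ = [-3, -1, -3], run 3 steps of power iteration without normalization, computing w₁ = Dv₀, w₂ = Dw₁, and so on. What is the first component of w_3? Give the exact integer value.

-6458

w1 = Dv₀ = (-39, -22, -31)
w2 = Dw1 = (-505, -287, -388)
w3 = Dw2 = (-6458, -3705, -4986)
The requested component of w3 is -6458.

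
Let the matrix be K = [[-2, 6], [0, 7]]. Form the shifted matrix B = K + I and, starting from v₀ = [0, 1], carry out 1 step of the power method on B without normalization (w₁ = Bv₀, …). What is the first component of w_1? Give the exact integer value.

6

B = K + I has rows (-1, 6); (0, 8)
w1 = Bv₀ = (6, 8)
Requested component of w1: 6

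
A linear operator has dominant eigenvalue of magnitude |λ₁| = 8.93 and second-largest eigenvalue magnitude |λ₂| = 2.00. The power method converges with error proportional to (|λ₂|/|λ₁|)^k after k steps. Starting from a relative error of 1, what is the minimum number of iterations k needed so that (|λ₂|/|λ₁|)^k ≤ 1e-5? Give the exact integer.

|λ₂/λ₁| = 2.00/8.93 = 0.22396
Need k ≥ ln(1e-5) / ln(0.22396) = -11.5129 / -1.4963 ≈ 7.694
Smallest integer k satisfying the bound: 8

8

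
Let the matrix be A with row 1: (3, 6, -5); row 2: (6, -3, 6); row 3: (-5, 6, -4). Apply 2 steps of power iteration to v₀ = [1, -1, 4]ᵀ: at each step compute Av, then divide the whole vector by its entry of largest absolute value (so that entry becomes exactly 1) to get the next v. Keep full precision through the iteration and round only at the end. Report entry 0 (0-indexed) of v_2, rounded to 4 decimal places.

0.6271

Av0 = (-23.00000, 33.00000, -27.00000); divide by 33.00000 → v1 = (-0.69697, 1.00000, -0.81818)
Av1 = (8.00000, -12.09091, 12.75758); divide by 12.75758 → v2 = (0.62708, -0.94774, 1.00000)
Requested entry of v2: 264/421 = 0.6271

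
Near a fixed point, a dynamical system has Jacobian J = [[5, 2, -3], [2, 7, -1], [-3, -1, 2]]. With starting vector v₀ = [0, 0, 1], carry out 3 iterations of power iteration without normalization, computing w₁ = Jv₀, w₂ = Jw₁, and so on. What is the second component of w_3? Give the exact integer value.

w1 = Jv₀ = (5·0 + 2·0 + (-3)·1; 2·0 + 7·0 + (-1)·1; (-3)·0 + (-1)·0 + 2·1) = (-3, -1, 2)
w2 = Jw1 = (5·(-3) + 2·(-1) + (-3)·2; 2·(-3) + 7·(-1) + (-1)·2; (-3)·(-3) + (-1)·(-1) + 2·2) = (-23, -15, 14)
w3 = Jw2 = (-187, -165, 112)
The requested component of w3 is -165.

-165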